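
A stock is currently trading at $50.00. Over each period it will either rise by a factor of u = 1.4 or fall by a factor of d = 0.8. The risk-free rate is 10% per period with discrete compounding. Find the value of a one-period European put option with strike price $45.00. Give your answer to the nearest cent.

Risk-neutral probability p = (1 + 0.1 − 0.8)/(1.4 − 0.8) = 0.3000/0.6000 = 0.5000
Terminal stock prices: S_u = 70, S_d = 40
Terminal payoffs (K − S): max(-25, 0) = 0, max(5, 0) = 5
Node 0 (S = 50): V_0 = 1/1.1·[0.5000·0.0000 + 0.5000·5.0000] = 2.2727

$2.27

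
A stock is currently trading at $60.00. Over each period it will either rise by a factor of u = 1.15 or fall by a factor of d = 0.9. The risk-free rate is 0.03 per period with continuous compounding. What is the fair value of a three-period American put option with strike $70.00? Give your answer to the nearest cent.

$10.00

Risk-neutral probability p = (e^0.03 − 0.9)/(1.15 − 0.9) = 0.1305/0.2500 = 0.5218
Terminal stock prices: S_uuu = 91.25, S_uud = 71.41, S_udd = 55.89, S_ddd = 43.74
Terminal payoffs (K − S): max(-21.25, 0) = 0, max(-1.415, 0) = 0, max(14.11, 0) = 14.11, max(26.26, 0) = 26.26
Node uu (S = 79.35): continuation = e^(−0.03)·[0.5218·0.0000 + 0.4782·0.0000] = 0.0000; exercise value = 0.0000 ≤ continuation, so V_uu = 0.0000
Node ud (S = 62.1): continuation = e^(−0.03)·[0.5218·0.0000 + 0.4782·14.1100] = 6.5477; exercise value = 7.9000 > continuation, so V_ud = 7.9000 (exercise)
Node dd (S = 48.6): continuation = e^(−0.03)·[0.5218·14.1100 + 0.4782·26.2600] = 19.3312; exercise value = 21.4000 > continuation, so V_dd = 21.4000 (exercise)
Node u (S = 69): continuation = e^(−0.03)·[0.5218·0.0000 + 0.4782·7.9000] = 3.6660; exercise value = 1.0000 ≤ continuation, so V_u = 3.6660
Node d (S = 54): continuation = e^(−0.03)·[0.5218·7.9000 + 0.4782·21.4000] = 13.9312; exercise value = 16.0000 > continuation, so V_d = 16.0000 (exercise)
Node 0 (S = 60): continuation = e^(−0.03)·[0.5218·3.6660 + 0.4782·16.0000] = 9.2812; exercise value = 10.0000 > continuation, so V_0 = 10.0000 (exercise)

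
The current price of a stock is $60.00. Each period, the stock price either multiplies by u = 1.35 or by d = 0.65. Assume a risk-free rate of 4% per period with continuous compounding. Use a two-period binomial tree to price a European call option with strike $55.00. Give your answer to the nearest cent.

Risk-neutral probability p = (e^0.04 − 0.65)/(1.35 − 0.65) = 0.3908/0.7000 = 0.5583
Terminal stock prices: S_uu = 109.4, S_ud = 52.65, S_dd = 25.35
Terminal payoffs (S − K): max(54.35, 0) = 54.35, max(-2.35, 0) = 0, max(-29.65, 0) = 0
Node u (S = 81): V_u = e^(−0.04)·[0.5583·54.3500 + 0.4417·0.0000] = 29.1539
Node d (S = 39): V_d = e^(−0.04)·[0.5583·0.0000 + 0.4417·0.0000] = 0.0000
Node 0 (S = 60): V_0 = e^(−0.04)·[0.5583·29.1539 + 0.4417·0.0000] = 15.6384

$15.64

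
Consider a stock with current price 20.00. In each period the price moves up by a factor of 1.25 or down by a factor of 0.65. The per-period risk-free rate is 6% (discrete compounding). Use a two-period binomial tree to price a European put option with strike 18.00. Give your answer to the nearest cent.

1.53

Risk-neutral probability p = (1 + 0.06 − 0.65)/(1.25 − 0.65) = 0.4100/0.6000 = 0.6833
Terminal stock prices: S_uu = 31.25, S_ud = 16.25, S_dd = 8.45
Terminal payoffs (K − S): max(-13.25, 0) = 0, max(1.75, 0) = 1.75, max(9.55, 0) = 9.55
Node u (S = 25): V_u = 1/1.06·[0.6833·0.0000 + 0.3167·1.7500] = 0.5228
Node d (S = 13): V_d = 1/1.06·[0.6833·1.7500 + 0.3167·9.5500] = 3.9811
Node 0 (S = 20): V_0 = 1/1.06·[0.6833·0.5228 + 0.3167·3.9811] = 1.5264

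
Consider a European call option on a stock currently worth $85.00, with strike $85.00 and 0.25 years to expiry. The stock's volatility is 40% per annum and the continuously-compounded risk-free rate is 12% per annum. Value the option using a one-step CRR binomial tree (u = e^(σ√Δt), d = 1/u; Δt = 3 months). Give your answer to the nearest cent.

CRR parameters: u = e^(σ√Δt) = e^(0.4·√0.25) = 1.2214, d = 1/u = 0.8187
Per-period rate: rΔt = 0.12·0.25 = 0.03, so R = e^0.03 = 1.0305
Risk-neutral probability p = (e^0.03 − 0.8187)/(1.2214 − 0.8187) = 0.2117/0.4027 = 0.5258
Terminal stock prices: S_u = 103.8, S_d = 69.59
Terminal payoffs (S − K): max(18.82, 0) = 18.82, max(-15.41, 0) = 0
Node 0 (S = 85): V_0 = e^(−0.03)·[0.5258·18.8192 + 0.4742·0.0000] = 9.6027

$9.60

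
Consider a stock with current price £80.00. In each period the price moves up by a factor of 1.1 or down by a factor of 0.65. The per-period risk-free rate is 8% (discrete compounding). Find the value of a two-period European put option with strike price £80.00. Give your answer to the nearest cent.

Risk-neutral probability p = (1 + 0.08 − 0.65)/(1.1 − 0.65) = 0.4300/0.4500 = 0.9556
Terminal stock prices: S_uu = 96.8, S_ud = 57.2, S_dd = 33.8
Terminal payoffs (K − S): max(-16.8, 0) = 0, max(22.8, 0) = 22.8, max(46.2, 0) = 46.2
Node u (S = 88): V_u = 1/1.08·[0.9556·0.0000 + 0.0444·22.8000] = 0.9383
Node d (S = 52): V_d = 1/1.08·[0.9556·22.8000 + 0.0444·46.2000] = 22.0741
Node 0 (S = 80): V_0 = 1/1.08·[0.9556·0.9383 + 0.0444·22.0741] = 1.7386

£1.74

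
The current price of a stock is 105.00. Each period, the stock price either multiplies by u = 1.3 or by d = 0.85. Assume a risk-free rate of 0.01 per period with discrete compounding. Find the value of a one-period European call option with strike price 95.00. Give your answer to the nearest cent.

Risk-neutral probability p = (1 + 0.01 − 0.85)/(1.3 − 0.85) = 0.1600/0.4500 = 0.3556
Terminal stock prices: S_u = 136.5, S_d = 89.25
Terminal payoffs (S − K): max(41.5, 0) = 41.5, max(-5.75, 0) = 0
Node 0 (S = 105): V_0 = 1/1.01·[0.3556·41.5000 + 0.6444·0.0000] = 14.6095

14.61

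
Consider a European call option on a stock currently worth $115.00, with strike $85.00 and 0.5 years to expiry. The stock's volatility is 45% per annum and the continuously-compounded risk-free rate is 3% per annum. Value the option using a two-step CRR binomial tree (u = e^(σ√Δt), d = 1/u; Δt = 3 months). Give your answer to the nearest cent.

CRR parameters: u = e^(σ√Δt) = e^(0.45·√0.25) = 1.2523, d = 1/u = 0.7985
Per-period rate: rΔt = 0.03·0.25 = 0.0075, so R = e^0.0075 = 1.0075
Risk-neutral probability p = (e^0.0075 − 0.7985)/(1.2523 − 0.7985) = 0.2090/0.4538 = 0.4606
Terminal stock prices: S_uu = 180.4, S_ud = 115, S_dd = 73.33
Terminal payoffs (S − K): max(95.36, 0) = 95.36, max(30, 0) = 30, max(-11.67, 0) = 0
Node u (S = 144): V_u = e^(−0.0075)·[0.4606·95.3559 + 0.5394·30.0000] = 59.6522
Node d (S = 91.83): V_d = e^(−0.0075)·[0.4606·30.0000 + 0.5394·0.0000] = 13.7140
Node 0 (S = 115): V_0 = e^(−0.0075)·[0.4606·59.6522 + 0.5394·13.7140] = 34.6114

$34.61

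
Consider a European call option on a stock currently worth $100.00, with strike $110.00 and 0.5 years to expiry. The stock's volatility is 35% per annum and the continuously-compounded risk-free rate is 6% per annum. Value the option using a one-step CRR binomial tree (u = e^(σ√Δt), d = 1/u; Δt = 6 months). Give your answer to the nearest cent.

$8.76

CRR parameters: u = e^(σ√Δt) = e^(0.35·√0.5) = 1.2808, d = 1/u = 0.7808
Per-period rate: rΔt = 0.06·0.5 = 0.03, so R = e^0.03 = 1.0305
Risk-neutral probability p = (e^0.03 − 0.7808)/(1.2808 − 0.7808) = 0.2497/0.5000 = 0.4993
Terminal stock prices: S_u = 128.1, S_d = 78.08
Terminal payoffs (S − K): max(18.08, 0) = 18.08, max(-31.92, 0) = 0
Node 0 (S = 100): V_0 = e^(−0.03)·[0.4993·18.0803 + 0.5007·0.0000] = 8.7615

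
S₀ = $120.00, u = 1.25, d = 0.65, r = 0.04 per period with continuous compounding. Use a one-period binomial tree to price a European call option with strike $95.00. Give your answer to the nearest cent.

Risk-neutral probability p = (e^0.04 − 0.65)/(1.25 − 0.65) = 0.3908/0.6000 = 0.6514
Terminal stock prices: S_u = 150, S_d = 78
Terminal payoffs (S − K): max(55, 0) = 55, max(-17, 0) = 0
Node 0 (S = 120): V_0 = e^(−0.04)·[0.6514·55.0000 + 0.3486·0.0000] = 34.4196

$34.42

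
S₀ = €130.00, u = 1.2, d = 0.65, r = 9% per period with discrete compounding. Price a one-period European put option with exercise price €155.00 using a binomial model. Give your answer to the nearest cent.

Risk-neutral probability p = (1 + 0.09 − 0.65)/(1.2 − 0.65) = 0.4400/0.5500 = 0.8000
Terminal stock prices: S_u = 156, S_d = 84.5
Terminal payoffs (K − S): max(-1, 0) = 0, max(70.5, 0) = 70.5
Node 0 (S = 130): V_0 = 1/1.09·[0.8000·0.0000 + 0.2000·70.5000] = 12.9358

€12.94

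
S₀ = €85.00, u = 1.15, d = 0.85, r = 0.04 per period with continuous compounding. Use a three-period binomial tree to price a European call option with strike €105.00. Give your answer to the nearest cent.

Risk-neutral probability p = (e^0.04 − 0.85)/(1.15 − 0.85) = 0.1908/0.3000 = 0.6360
Terminal stock prices: S_uuu = 129.3, S_uud = 95.55, S_udd = 70.62, S_ddd = 52.2
Terminal payoffs (S − K): max(24.27, 0) = 24.27, max(-9.449, 0) = 0, max(-34.38, 0) = 0, max(-52.8, 0) = 0
Node uu (S = 112.4): V_uu = e^(−0.04)·[0.6360·24.2744 + 0.3640·0.0000] = 14.8340
Node ud (S = 83.09): V_ud = e^(−0.04)·[0.6360·0.0000 + 0.3640·0.0000] = 0.0000
Node dd (S = 61.41): V_dd = e^(−0.04)·[0.6360·0.0000 + 0.3640·0.0000] = 0.0000
Node u (S = 97.75): V_u = e^(−0.04)·[0.6360·14.8340 + 0.3640·0.0000] = 9.0650
Node d (S = 72.25): V_d = e^(−0.04)·[0.6360·0.0000 + 0.3640·0.0000] = 0.0000
Node 0 (S = 85): V_0 = e^(−0.04)·[0.6360·9.0650 + 0.3640·0.0000] = 5.5396

€5.54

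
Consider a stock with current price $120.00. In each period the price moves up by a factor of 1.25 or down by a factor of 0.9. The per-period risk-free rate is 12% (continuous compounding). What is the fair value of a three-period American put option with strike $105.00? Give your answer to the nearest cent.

Risk-neutral probability p = (e^0.12 − 0.9)/(1.25 − 0.9) = 0.2275/0.3500 = 0.6500
Terminal stock prices: S_uuu = 234.4, S_uud = 168.8, S_udd = 121.5, S_ddd = 87.48
Terminal payoffs (K − S): max(-129.4, 0) = 0, max(-63.75, 0) = 0, max(-16.5, 0) = 0, max(17.52, 0) = 17.52
Node uu (S = 187.5): continuation = e^(−0.12)·[0.6500·0.0000 + 0.3500·0.0000] = 0.0000; exercise value = 0.0000 ≤ continuation, so V_uu = 0.0000
Node ud (S = 135): continuation = e^(−0.12)·[0.6500·0.0000 + 0.3500·0.0000] = 0.0000; exercise value = 0.0000 ≤ continuation, so V_ud = 0.0000
Node dd (S = 97.2): continuation = e^(−0.12)·[0.6500·0.0000 + 0.3500·17.5200] = 5.4387; exercise value = 7.8000 > continuation, so V_dd = 7.8000 (exercise)
Node u (S = 150): continuation = e^(−0.12)·[0.6500·0.0000 + 0.3500·0.0000] = 0.0000; exercise value = 0.0000 ≤ continuation, so V_u = 0.0000
Node d (S = 108): continuation = e^(−0.12)·[0.6500·0.0000 + 0.3500·7.8000] = 2.4214; exercise value = 0.0000 ≤ continuation, so V_d = 2.4214
Node 0 (S = 120): continuation = e^(−0.12)·[0.6500·0.0000 + 0.3500·2.4214] = 0.7517; exercise value = 0.0000 ≤ continuation, so V_0 = 0.7517

$0.75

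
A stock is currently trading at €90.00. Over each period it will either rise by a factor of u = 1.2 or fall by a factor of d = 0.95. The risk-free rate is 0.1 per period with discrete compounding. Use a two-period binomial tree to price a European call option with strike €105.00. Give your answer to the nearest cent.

€7.32

Risk-neutral probability p = (1 + 0.1 − 0.95)/(1.2 − 0.95) = 0.1500/0.2500 = 0.6000
Terminal stock prices: S_uu = 129.6, S_ud = 102.6, S_dd = 81.22
Terminal payoffs (S − K): max(24.6, 0) = 24.6, max(-2.4, 0) = 0, max(-23.78, 0) = 0
Node u (S = 108): V_u = 1/1.1·[0.6000·24.6000 + 0.4000·0.0000] = 13.4182
Node d (S = 85.5): V_d = 1/1.1·[0.6000·0.0000 + 0.4000·0.0000] = 0.0000
Node 0 (S = 90): V_0 = 1/1.1·[0.6000·13.4182 + 0.4000·0.0000] = 7.3190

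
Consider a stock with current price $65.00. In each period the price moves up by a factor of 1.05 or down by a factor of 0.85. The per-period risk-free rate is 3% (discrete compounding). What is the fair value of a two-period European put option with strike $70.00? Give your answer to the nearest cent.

$2.25

Risk-neutral probability p = (1 + 0.03 − 0.85)/(1.05 − 0.85) = 0.1800/0.2000 = 0.9000
Terminal stock prices: S_uu = 71.66, S_ud = 58.01, S_dd = 46.96
Terminal payoffs (K − S): max(-1.663, 0) = 0, max(11.99, 0) = 11.99, max(23.04, 0) = 23.04
Node u (S = 68.25): V_u = 1/1.03·[0.9000·0.0000 + 0.1000·11.9875] = 1.1638
Node d (S = 55.25): V_d = 1/1.03·[0.9000·11.9875 + 0.1000·23.0375] = 12.7112
Node 0 (S = 65): V_0 = 1/1.03·[0.9000·1.1638 + 0.1000·12.7112] = 2.2510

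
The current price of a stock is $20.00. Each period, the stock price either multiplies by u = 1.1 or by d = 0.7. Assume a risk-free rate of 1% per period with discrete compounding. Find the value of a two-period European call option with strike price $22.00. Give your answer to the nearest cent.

Risk-neutral probability p = (1 + 0.01 − 0.7)/(1.1 − 0.7) = 0.3100/0.4000 = 0.7750
Terminal stock prices: S_uu = 24.2, S_ud = 15.4, S_dd = 9.8
Terminal payoffs (S − K): max(2.2, 0) = 2.2, max(-6.6, 0) = 0, max(-12.2, 0) = 0
Node u (S = 22): V_u = 1/1.01·[0.7750·2.2000 + 0.2250·0.0000] = 1.6881
Node d (S = 14): V_d = 1/1.01·[0.7750·0.0000 + 0.2250·0.0000] = 0.0000
Node 0 (S = 20): V_0 = 1/1.01·[0.7750·1.6881 + 0.2250·0.0000] = 1.2953

$1.30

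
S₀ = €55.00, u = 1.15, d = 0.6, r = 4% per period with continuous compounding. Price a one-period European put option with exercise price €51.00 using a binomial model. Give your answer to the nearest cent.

€3.43

Risk-neutral probability p = (e^0.04 − 0.6)/(1.15 − 0.6) = 0.4408/0.5500 = 0.8015
Terminal stock prices: S_u = 63.25, S_d = 33
Terminal payoffs (K − S): max(-12.25, 0) = 0, max(18, 0) = 18
Node 0 (S = 55): V_0 = e^(−0.04)·[0.8015·0.0000 + 0.1985·18.0000] = 3.4333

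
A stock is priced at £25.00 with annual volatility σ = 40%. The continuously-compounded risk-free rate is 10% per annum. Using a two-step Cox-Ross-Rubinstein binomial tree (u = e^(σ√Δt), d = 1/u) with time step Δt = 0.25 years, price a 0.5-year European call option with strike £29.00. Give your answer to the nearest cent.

CRR parameters: u = e^(σ√Δt) = e^(0.4·√0.25) = 1.2214, d = 1/u = 0.8187
Per-period rate: rΔt = 0.1·0.25 = 0.025, so R = e^0.025 = 1.0253
Risk-neutral probability p = (e^0.025 − 0.8187)/(1.2214 − 0.8187) = 0.2066/0.4027 = 0.5130
Terminal stock prices: S_uu = 37.3, S_ud = 25, S_dd = 16.76
Terminal payoffs (S − K): max(8.296, 0) = 8.296, max(-4, 0) = 0, max(-12.24, 0) = 0
Node u (S = 30.54): V_u = e^(−0.025)·[0.5130·8.2956 + 0.4870·0.0000] = 4.1509
Node d (S = 20.47): V_d = e^(−0.025)·[0.5130·0.0000 + 0.4870·0.0000] = 0.0000
Node 0 (S = 25): V_0 = e^(−0.025)·[0.5130·4.1509 + 0.4870·0.0000] = 2.0769

£2.08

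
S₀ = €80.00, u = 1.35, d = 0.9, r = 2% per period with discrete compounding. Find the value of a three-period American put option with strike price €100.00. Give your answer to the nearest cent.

€21.82

Risk-neutral probability p = (1 + 0.02 − 0.9)/(1.35 − 0.9) = 0.1200/0.4500 = 0.2667
Terminal stock prices: S_uuu = 196.8, S_uud = 131.2, S_udd = 87.48, S_ddd = 58.32
Terminal payoffs (K − S): max(-96.83, 0) = 0, max(-31.22, 0) = 0, max(12.52, 0) = 12.52, max(41.68, 0) = 41.68
Node uu (S = 145.8): continuation = 1/1.02·[0.2667·0.0000 + 0.7333·0.0000] = 0.0000; exercise value = 0.0000 ≤ continuation, so V_uu = 0.0000
Node ud (S = 97.2): continuation = 1/1.02·[0.2667·0.0000 + 0.7333·12.5200] = 9.0013; exercise value = 2.8000 ≤ continuation, so V_ud = 9.0013
Node dd (S = 64.8): continuation = 1/1.02·[0.2667·12.5200 + 0.7333·41.6800] = 33.2392; exercise value = 35.2000 > continuation, so V_dd = 35.2000 (exercise)
Node u (S = 108): continuation = 1/1.02·[0.2667·0.0000 + 0.7333·9.0013] = 6.4715; exercise value = 0.0000 ≤ continuation, so V_u = 6.4715
Node d (S = 72): continuation = 1/1.02·[0.2667·9.0013 + 0.7333·35.2000] = 27.6605; exercise value = 28.0000 > continuation, so V_d = 28.0000 (exercise)
Node 0 (S = 80): continuation = 1/1.02·[0.2667·6.4715 + 0.7333·28.0000] = 21.8226; exercise value = 20.0000 ≤ continuation, so V_0 = 21.8226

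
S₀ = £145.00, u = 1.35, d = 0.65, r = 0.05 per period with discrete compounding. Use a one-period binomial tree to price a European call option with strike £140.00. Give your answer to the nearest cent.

Risk-neutral probability p = (1 + 0.05 − 0.65)/(1.35 − 0.65) = 0.4000/0.7000 = 0.5714
Terminal stock prices: S_u = 195.8, S_d = 94.25
Terminal payoffs (S − K): max(55.75, 0) = 55.75, max(-45.75, 0) = 0
Node 0 (S = 145): V_0 = 1/1.05·[0.5714·55.7500 + 0.4286·0.0000] = 30.3401

£30.34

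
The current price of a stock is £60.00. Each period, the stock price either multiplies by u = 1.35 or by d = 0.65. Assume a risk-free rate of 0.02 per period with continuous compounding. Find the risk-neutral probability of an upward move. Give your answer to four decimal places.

p = 0.5289

Risk-neutral probability p = (e^0.02 − 0.65)/(1.35 − 0.65) = 0.3702/0.7000 = 0.5289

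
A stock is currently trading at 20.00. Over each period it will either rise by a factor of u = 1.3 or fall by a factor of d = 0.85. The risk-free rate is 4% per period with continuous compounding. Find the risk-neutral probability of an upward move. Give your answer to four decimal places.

p = 0.4240

Risk-neutral probability p = (e^0.04 − 0.85)/(1.3 − 0.85) = 0.1908/0.4500 = 0.4240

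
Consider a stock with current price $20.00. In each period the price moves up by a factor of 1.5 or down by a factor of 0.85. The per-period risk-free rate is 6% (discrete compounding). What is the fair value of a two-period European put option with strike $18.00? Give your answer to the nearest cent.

$1.45

Risk-neutral probability p = (1 + 0.06 − 0.85)/(1.5 − 0.85) = 0.2100/0.6500 = 0.3231
Terminal stock prices: S_uu = 45, S_ud = 25.5, S_dd = 14.45
Terminal payoffs (K − S): max(-27, 0) = 0, max(-7.5, 0) = 0, max(3.55, 0) = 3.55
Node u (S = 30): V_u = 1/1.06·[0.3231·0.0000 + 0.6769·0.0000] = 0.0000
Node d (S = 17): V_d = 1/1.06·[0.3231·0.0000 + 0.6769·3.5500] = 2.2671
Node 0 (S = 20): V_0 = 1/1.06·[0.3231·0.0000 + 0.6769·2.2671] = 1.4478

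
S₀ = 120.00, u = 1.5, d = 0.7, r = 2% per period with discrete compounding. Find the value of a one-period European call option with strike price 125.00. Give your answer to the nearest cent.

Risk-neutral probability p = (1 + 0.02 − 0.7)/(1.5 − 0.7) = 0.3200/0.8000 = 0.4000
Terminal stock prices: S_u = 180, S_d = 84
Terminal payoffs (S − K): max(55, 0) = 55, max(-41, 0) = 0
Node 0 (S = 120): V_0 = 1/1.02·[0.4000·55.0000 + 0.6000·0.0000] = 21.5686

21.57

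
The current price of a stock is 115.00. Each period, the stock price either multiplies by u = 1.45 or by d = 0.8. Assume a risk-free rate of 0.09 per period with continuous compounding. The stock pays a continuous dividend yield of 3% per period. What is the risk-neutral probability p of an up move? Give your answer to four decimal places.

p = 0.4028

Per-period risk-free factor R = e^0.09 = 1.0942; dividend-adjusted growth = e^(0.09−0.03) = 1.0618.
Risk-neutral probability p = (1.0618 − 0.8)/(1.45 − 0.8) = 0.2618/0.6500 = 0.4028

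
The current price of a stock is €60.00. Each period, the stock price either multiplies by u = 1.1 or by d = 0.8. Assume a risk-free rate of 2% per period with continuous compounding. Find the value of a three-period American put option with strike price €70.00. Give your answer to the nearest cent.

Risk-neutral probability p = (e^0.02 − 0.8)/(1.1 − 0.8) = 0.2202/0.3000 = 0.7340
Terminal stock prices: S_uuu = 79.86, S_uud = 58.08, S_udd = 42.24, S_ddd = 30.72
Terminal payoffs (K − S): max(-9.86, 0) = 0, max(11.92, 0) = 11.92, max(27.76, 0) = 27.76, max(39.28, 0) = 39.28
Node uu (S = 72.6): continuation = e^(−0.02)·[0.7340·0.0000 + 0.2660·11.9200] = 3.1079; exercise value = 0.0000 ≤ continuation, so V_uu = 3.1079
Node ud (S = 52.8): continuation = e^(−0.02)·[0.7340·11.9200 + 0.2660·27.7600] = 15.8139; exercise value = 17.2000 > continuation, so V_ud = 17.2000 (exercise)
Node dd (S = 38.4): continuation = e^(−0.02)·[0.7340·27.7600 + 0.2660·39.2800] = 30.2139; exercise value = 31.6000 > continuation, so V_dd = 31.6000 (exercise)
Node u (S = 66): continuation = e^(−0.02)·[0.7340·3.1079 + 0.2660·17.2000] = 6.7206; exercise value = 4.0000 ≤ continuation, so V_u = 6.7206
Node d (S = 48): continuation = e^(−0.02)·[0.7340·17.2000 + 0.2660·31.6000] = 20.6139; exercise value = 22.0000 > continuation, so V_d = 22.0000 (exercise)
Node 0 (S = 60): continuation = e^(−0.02)·[0.7340·6.7206 + 0.2660·22.0000] = 10.5713; exercise value = 10.0000 ≤ continuation, so V_0 = 10.5713

€10.57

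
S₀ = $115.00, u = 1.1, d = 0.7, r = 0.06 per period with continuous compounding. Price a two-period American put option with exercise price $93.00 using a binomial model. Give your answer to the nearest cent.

Risk-neutral probability p = (e^0.06 − 0.7)/(1.1 − 0.7) = 0.3618/0.4000 = 0.9046
Terminal stock prices: S_uu = 139.2, S_ud = 88.55, S_dd = 56.35
Terminal payoffs (K − S): max(-46.15, 0) = 0, max(4.45, 0) = 4.45, max(36.65, 0) = 36.65
Node u (S = 126.5): continuation = e^(−0.06)·[0.9046·0.0000 + 0.0954·4.4500] = 0.3998; exercise value = 0.0000 ≤ continuation, so V_u = 0.3998
Node d (S = 80.5): continuation = e^(−0.06)·[0.9046·4.4500 + 0.0954·36.6500] = 7.0841; exercise value = 12.5000 > continuation, so V_d = 12.5000 (exercise)
Node 0 (S = 115): continuation = e^(−0.06)·[0.9046·0.3998 + 0.0954·12.5000] = 1.4638; exercise value = 0.0000 ≤ continuation, so V_0 = 1.4638

$1.46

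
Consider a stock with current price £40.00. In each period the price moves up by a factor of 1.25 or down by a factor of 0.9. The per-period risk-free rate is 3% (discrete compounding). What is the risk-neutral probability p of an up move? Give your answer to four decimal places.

Risk-neutral probability p = (1 + 0.03 − 0.9)/(1.25 − 0.9) = 0.1300/0.3500 = 0.3714

p = 0.3714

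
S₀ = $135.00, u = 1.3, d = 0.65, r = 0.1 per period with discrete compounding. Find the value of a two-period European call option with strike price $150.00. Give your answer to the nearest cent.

$30.96

Risk-neutral probability p = (1 + 0.1 − 0.65)/(1.3 − 0.65) = 0.4500/0.6500 = 0.6923
Terminal stock prices: S_uu = 228.2, S_ud = 114.1, S_dd = 57.04
Terminal payoffs (S − K): max(78.15, 0) = 78.15, max(-35.92, 0) = 0, max(-92.96, 0) = 0
Node u (S = 175.5): V_u = 1/1.1·[0.6923·78.1500 + 0.3077·0.0000] = 49.1853
Node d (S = 87.75): V_d = 1/1.1·[0.6923·0.0000 + 0.3077·0.0000] = 0.0000
Node 0 (S = 135): V_0 = 1/1.1·[0.6923·49.1853 + 0.3077·0.0000] = 30.9558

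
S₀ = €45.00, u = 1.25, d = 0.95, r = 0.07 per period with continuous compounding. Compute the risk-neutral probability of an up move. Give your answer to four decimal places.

p = 0.4084

Risk-neutral probability p = (e^0.07 − 0.95)/(1.25 − 0.95) = 0.1225/0.3000 = 0.4084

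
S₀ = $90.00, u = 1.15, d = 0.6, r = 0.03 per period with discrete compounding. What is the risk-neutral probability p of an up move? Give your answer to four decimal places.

Risk-neutral probability p = (1 + 0.03 − 0.6)/(1.15 − 0.6) = 0.4300/0.5500 = 0.7818

p = 0.7818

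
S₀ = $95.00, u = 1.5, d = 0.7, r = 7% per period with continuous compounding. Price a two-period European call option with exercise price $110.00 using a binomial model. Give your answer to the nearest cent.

Risk-neutral probability p = (e^0.07 − 0.7)/(1.5 − 0.7) = 0.3725/0.8000 = 0.4656
Terminal stock prices: S_uu = 213.8, S_ud = 99.75, S_dd = 46.55
Terminal payoffs (S − K): max(103.8, 0) = 103.8, max(-10.25, 0) = 0, max(-63.45, 0) = 0
Node u (S = 142.5): V_u = e^(−0.07)·[0.4656·103.7500 + 0.5344·0.0000] = 45.0436
Node d (S = 66.5): V_d = e^(−0.07)·[0.4656·0.0000 + 0.5344·0.0000] = 0.0000
Node 0 (S = 95): V_0 = e^(−0.07)·[0.4656·45.0436 + 0.5344·0.0000] = 19.5559

$19.56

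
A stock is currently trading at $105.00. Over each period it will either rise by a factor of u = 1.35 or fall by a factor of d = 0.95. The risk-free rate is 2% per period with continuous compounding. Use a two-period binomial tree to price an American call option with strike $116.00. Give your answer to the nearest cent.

$7.42

Risk-neutral probability p = (e^0.02 − 0.95)/(1.35 − 0.95) = 0.0702/0.4000 = 0.1755
Terminal stock prices: S_uu = 191.4, S_ud = 134.7, S_dd = 94.76
Terminal payoffs (S − K): max(75.36, 0) = 75.36, max(18.66, 0) = 18.66, max(-21.24, 0) = 0
Node u (S = 141.8): continuation = e^(−0.02)·[0.1755·75.3625 + 0.8245·18.6625] = 28.0470; exercise value = 25.7500 ≤ continuation, so V_u = 28.0470
Node d (S = 99.75): continuation = e^(−0.02)·[0.1755·18.6625 + 0.8245·0.0000] = 3.2105; exercise value = 0.0000 ≤ continuation, so V_d = 3.2105
Node 0 (S = 105): continuation = e^(−0.02)·[0.1755·28.0470 + 0.8245·3.2105] = 7.4195; exercise value = 0.0000 ≤ continuation, so V_0 = 7.4195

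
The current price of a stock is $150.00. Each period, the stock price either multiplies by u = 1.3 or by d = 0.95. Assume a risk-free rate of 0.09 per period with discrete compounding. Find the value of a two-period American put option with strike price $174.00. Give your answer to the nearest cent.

Risk-neutral probability p = (1 + 0.09 − 0.95)/(1.3 − 0.95) = 0.1400/0.3500 = 0.4000
Terminal stock prices: S_uu = 253.5, S_ud = 185.2, S_dd = 135.4
Terminal payoffs (K − S): max(-79.5, 0) = 0, max(-11.25, 0) = 0, max(38.62, 0) = 38.62
Node u (S = 195): continuation = 1/1.09·[0.4000·0.0000 + 0.6000·0.0000] = 0.0000; exercise value = 0.0000 ≤ continuation, so V_u = 0.0000
Node d (S = 142.5): continuation = 1/1.09·[0.4000·0.0000 + 0.6000·38.6250] = 21.2615; exercise value = 31.5000 > continuation, so V_d = 31.5000 (exercise)
Node 0 (S = 150): continuation = 1/1.09·[0.4000·0.0000 + 0.6000·31.5000] = 17.3394; exercise value = 24.0000 > continuation, so V_0 = 24.0000 (exercise)

$24.00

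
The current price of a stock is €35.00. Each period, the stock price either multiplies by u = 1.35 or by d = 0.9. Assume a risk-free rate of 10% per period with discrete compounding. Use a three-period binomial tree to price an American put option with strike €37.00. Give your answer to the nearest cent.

Risk-neutral probability p = (1 + 0.1 − 0.9)/(1.35 − 0.9) = 0.2000/0.4500 = 0.4444
Terminal stock prices: S_uuu = 86.11, S_uud = 57.41, S_udd = 38.27, S_ddd = 25.52
Terminal payoffs (K − S): max(-49.11, 0) = 0, max(-20.41, 0) = 0, max(-1.273, 0) = 0, max(11.48, 0) = 11.48
Node uu (S = 63.79): continuation = 1/1.1·[0.4444·0.0000 + 0.5556·0.0000] = 0.0000; exercise value = 0.0000 ≤ continuation, so V_uu = 0.0000
Node ud (S = 42.52): continuation = 1/1.1·[0.4444·0.0000 + 0.5556·0.0000] = 0.0000; exercise value = 0.0000 ≤ continuation, so V_ud = 0.0000
Node dd (S = 28.35): continuation = 1/1.1·[0.4444·0.0000 + 0.5556·11.4850] = 5.8005; exercise value = 8.6500 > continuation, so V_dd = 8.6500 (exercise)
Node u (S = 47.25): continuation = 1/1.1·[0.4444·0.0000 + 0.5556·0.0000] = 0.0000; exercise value = 0.0000 ≤ continuation, so V_u = 0.0000
Node d (S = 31.5): continuation = 1/1.1·[0.4444·0.0000 + 0.5556·8.6500] = 4.3687; exercise value = 5.5000 > continuation, so V_d = 5.5000 (exercise)
Node 0 (S = 35): continuation = 1/1.1·[0.4444·0.0000 + 0.5556·5.5000] = 2.7778; exercise value = 2.0000 ≤ continuation, so V_0 = 2.7778

€2.78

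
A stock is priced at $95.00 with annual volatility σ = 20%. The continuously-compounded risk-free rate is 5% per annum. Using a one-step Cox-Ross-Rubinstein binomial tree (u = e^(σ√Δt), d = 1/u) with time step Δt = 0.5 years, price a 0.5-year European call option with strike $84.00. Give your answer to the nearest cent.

$13.74

CRR parameters: u = e^(σ√Δt) = e^(0.2·√0.5) = 1.1519, d = 1/u = 0.8681
Per-period rate: rΔt = 0.05·0.5 = 0.025, so R = e^0.025 = 1.0253
Risk-neutral probability p = (e^0.025 − 0.8681)/(1.1519 − 0.8681) = 0.1572/0.2838 = 0.5539
Terminal stock prices: S_u = 109.4, S_d = 82.47
Terminal payoffs (S − K): max(25.43, 0) = 25.43, max(-1.528, 0) = 0
Node 0 (S = 95): V_0 = e^(−0.025)·[0.5539·25.4314 + 0.4461·0.0000] = 13.7389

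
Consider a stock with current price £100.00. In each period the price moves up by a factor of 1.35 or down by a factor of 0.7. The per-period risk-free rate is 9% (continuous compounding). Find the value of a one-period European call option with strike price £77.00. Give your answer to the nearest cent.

£32.15

Risk-neutral probability p = (e^0.09 − 0.7)/(1.35 − 0.7) = 0.3942/0.6500 = 0.6064
Terminal stock prices: S_u = 135, S_d = 70
Terminal payoffs (S − K): max(58, 0) = 58, max(-7, 0) = 0
Node 0 (S = 100): V_0 = e^(−0.09)·[0.6064·58.0000 + 0.3936·0.0000] = 32.1452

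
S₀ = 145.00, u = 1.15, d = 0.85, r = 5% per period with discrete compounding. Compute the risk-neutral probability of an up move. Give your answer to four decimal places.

p = 0.6667

Risk-neutral probability p = (1 + 0.05 − 0.85)/(1.15 − 0.85) = 0.2000/0.3000 = 0.6667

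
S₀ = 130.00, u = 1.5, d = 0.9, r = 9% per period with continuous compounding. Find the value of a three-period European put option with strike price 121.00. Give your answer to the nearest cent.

Risk-neutral probability p = (e^0.09 − 0.9)/(1.5 − 0.9) = 0.1942/0.6000 = 0.3236
Terminal stock prices: S_uuu = 438.8, S_uud = 263.2, S_udd = 158, S_ddd = 94.77
Terminal payoffs (K − S): max(-317.8, 0) = 0, max(-142.2, 0) = 0, max(-36.95, 0) = 0, max(26.23, 0) = 26.23
Node uu (S = 292.5): V_uu = e^(−0.09)·[0.3236·0.0000 + 0.6764·0.0000] = 0.0000
Node ud (S = 175.5): V_ud = e^(−0.09)·[0.3236·0.0000 + 0.6764·0.0000] = 0.0000
Node dd (S = 105.3): V_dd = e^(−0.09)·[0.3236·0.0000 + 0.6764·26.2300] = 16.2144
Node u (S = 195): V_u = e^(−0.09)·[0.3236·0.0000 + 0.6764·0.0000] = 0.0000
Node d (S = 117): V_d = e^(−0.09)·[0.3236·0.0000 + 0.6764·16.2144] = 10.0231
Node 0 (S = 130): V_0 = e^(−0.09)·[0.3236·0.0000 + 0.6764·10.0231] = 6.1959

6.20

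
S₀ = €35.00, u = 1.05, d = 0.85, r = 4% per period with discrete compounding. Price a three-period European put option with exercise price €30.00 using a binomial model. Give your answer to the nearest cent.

Risk-neutral probability p = (1 + 0.04 − 0.85)/(1.05 − 0.85) = 0.1900/0.2000 = 0.9500
Terminal stock prices: S_uuu = 40.52, S_uud = 32.8, S_udd = 26.55, S_ddd = 21.49
Terminal payoffs (K − S): max(-10.52, 0) = 0, max(-2.799, 0) = 0, max(3.448, 0) = 3.448, max(8.506, 0) = 8.506
Node uu (S = 38.59): V_uu = 1/1.04·[0.9500·0.0000 + 0.0500·0.0000] = 0.0000
Node ud (S = 31.24): V_ud = 1/1.04·[0.9500·0.0000 + 0.0500·3.4481] = 0.1658
Node dd (S = 25.29): V_dd = 1/1.04·[0.9500·3.4481 + 0.0500·8.5056] = 3.5587
Node u (S = 36.75): V_u = 1/1.04·[0.9500·0.0000 + 0.0500·0.1658] = 0.0080
Node d (S = 29.75): V_d = 1/1.04·[0.9500·0.1658 + 0.0500·3.5587] = 0.3225
Node 0 (S = 35): V_0 = 1/1.04·[0.9500·0.0080 + 0.0500·0.3225] = 0.0228

€0.02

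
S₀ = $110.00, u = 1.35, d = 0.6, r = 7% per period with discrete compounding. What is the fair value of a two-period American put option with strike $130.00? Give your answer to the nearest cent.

$30.69

Risk-neutral probability p = (1 + 0.07 − 0.6)/(1.35 − 0.6) = 0.4700/0.7500 = 0.6267
Terminal stock prices: S_uu = 200.5, S_ud = 89.1, S_dd = 39.6
Terminal payoffs (K − S): max(-70.48, 0) = 0, max(40.9, 0) = 40.9, max(90.4, 0) = 90.4
Node u (S = 148.5): continuation = 1/1.07·[0.6267·0.0000 + 0.3733·40.9000] = 14.2704; exercise value = 0.0000 ≤ continuation, so V_u = 14.2704
Node d (S = 66): continuation = 1/1.07·[0.6267·40.9000 + 0.3733·90.4000] = 55.4953; exercise value = 64.0000 > continuation, so V_d = 64.0000 (exercise)
Node 0 (S = 110): continuation = 1/1.07·[0.6267·14.2704 + 0.3733·64.0000] = 30.6880; exercise value = 20.0000 ≤ continuation, so V_0 = 30.6880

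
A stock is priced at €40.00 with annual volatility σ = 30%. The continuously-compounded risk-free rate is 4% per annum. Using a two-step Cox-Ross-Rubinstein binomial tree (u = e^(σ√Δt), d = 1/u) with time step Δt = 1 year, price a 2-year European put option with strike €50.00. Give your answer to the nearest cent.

€11.28

CRR parameters: u = e^(σ√Δt) = e^(0.3·√1) = 1.3499, d = 1/u = 0.7408
Per-period rate: rΔt = 0.04·1 = 0.04, so R = e^0.04 = 1.0408
Risk-neutral probability p = (e^0.04 − 0.7408)/(1.3499 − 0.7408) = 0.3000/0.6090 = 0.4926
Terminal stock prices: S_uu = 72.88, S_ud = 40, S_dd = 21.95
Terminal payoffs (K − S): max(-22.88, 0) = 0, max(10, 0) = 10, max(28.05, 0) = 28.05
Node u (S = 53.99): V_u = e^(−0.04)·[0.4926·0.0000 + 0.5074·10.0000] = 4.8754
Node d (S = 29.63): V_d = e^(−0.04)·[0.4926·10.0000 + 0.5074·28.0475] = 18.4067
Node 0 (S = 40): V_0 = e^(−0.04)·[0.4926·4.8754 + 0.5074·18.4067] = 11.2813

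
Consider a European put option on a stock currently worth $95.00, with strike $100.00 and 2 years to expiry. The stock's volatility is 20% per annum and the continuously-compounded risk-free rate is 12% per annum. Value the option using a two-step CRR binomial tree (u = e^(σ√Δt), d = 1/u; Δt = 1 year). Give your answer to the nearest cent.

$2.96

CRR parameters: u = e^(σ√Δt) = e^(0.2·√1) = 1.2214, d = 1/u = 0.8187
Per-period rate: rΔt = 0.12·1 = 0.12, so R = e^0.12 = 1.1275
Risk-neutral probability p = (e^0.12 − 0.8187)/(1.2214 − 0.8187) = 0.3088/0.4027 = 0.7668
Terminal stock prices: S_uu = 141.7, S_ud = 95, S_dd = 63.68
Terminal payoffs (K − S): max(-41.72, 0) = 0, max(5, 0) = 5, max(36.32, 0) = 36.32
Node u (S = 116): V_u = e^(−0.12)·[0.7668·0.0000 + 0.2332·5.0000] = 1.0342
Node d (S = 77.78): V_d = e^(−0.12)·[0.7668·5.0000 + 0.2332·36.3196] = 10.9126
Node 0 (S = 95): V_0 = e^(−0.12)·[0.7668·1.0342 + 0.2332·10.9126] = 2.9605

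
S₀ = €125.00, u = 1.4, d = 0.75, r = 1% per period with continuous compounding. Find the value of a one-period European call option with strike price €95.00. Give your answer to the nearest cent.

Risk-neutral probability p = (e^0.01 − 0.75)/(1.4 − 0.75) = 0.2601/0.6500 = 0.4001
Terminal stock prices: S_u = 175, S_d = 93.75
Terminal payoffs (S − K): max(80, 0) = 80, max(-1.25, 0) = 0
Node 0 (S = 125): V_0 = e^(−0.01)·[0.4001·80.0000 + 0.5999·0.0000] = 31.6877

€31.69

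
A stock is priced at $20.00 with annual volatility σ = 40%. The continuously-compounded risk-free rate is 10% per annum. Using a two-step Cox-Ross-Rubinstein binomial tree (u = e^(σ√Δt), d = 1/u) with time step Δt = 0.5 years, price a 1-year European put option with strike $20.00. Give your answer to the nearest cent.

CRR parameters: u = e^(σ√Δt) = e^(0.4·√0.5) = 1.3269, d = 1/u = 0.7536
Per-period rate: rΔt = 0.1·0.5 = 0.05, so R = e^0.05 = 1.0513
Risk-neutral probability p = (e^0.05 − 0.7536)/(1.3269 − 0.7536) = 0.2976/0.5733 = 0.5192
Terminal stock prices: S_uu = 35.21, S_ud = 20, S_dd = 11.36
Terminal payoffs (K − S): max(-15.21, 0) = 0, max(0, 0) = 0, max(8.641, 0) = 8.641
Node u (S = 26.54): V_u = e^(−0.05)·[0.5192·0.0000 + 0.4808·0.0000] = 0.0000
Node d (S = 15.07): V_d = e^(−0.05)·[0.5192·0.0000 + 0.4808·8.6406] = 3.9518
Node 0 (S = 20): V_0 = e^(−0.05)·[0.5192·0.0000 + 0.4808·3.9518] = 1.8074

$1.81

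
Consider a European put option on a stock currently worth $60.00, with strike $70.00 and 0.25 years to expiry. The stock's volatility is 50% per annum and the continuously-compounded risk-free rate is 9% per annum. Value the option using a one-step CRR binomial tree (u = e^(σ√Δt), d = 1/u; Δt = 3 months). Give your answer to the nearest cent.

CRR parameters: u = e^(σ√Δt) = e^(0.5·√0.25) = 1.2840, d = 1/u = 0.7788
Per-period rate: rΔt = 0.09·0.25 = 0.0225, so R = e^0.0225 = 1.0228
Risk-neutral probability p = (e^0.0225 − 0.7788)/(1.2840 − 0.7788) = 0.2440/0.5052 = 0.4829
Terminal stock prices: S_u = 77.04, S_d = 46.73
Terminal payoffs (K − S): max(-7.042, 0) = 0, max(23.27, 0) = 23.27
Node 0 (S = 60): V_0 = e^(−0.0225)·[0.4829·0.0000 + 0.5171·23.2720] = 11.7670

$11.77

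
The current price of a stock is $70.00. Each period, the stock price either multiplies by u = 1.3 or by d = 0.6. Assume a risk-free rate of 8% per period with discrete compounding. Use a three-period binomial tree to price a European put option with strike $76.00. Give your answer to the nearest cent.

Risk-neutral probability p = (1 + 0.08 − 0.6)/(1.3 − 0.6) = 0.4800/0.7000 = 0.6857
Terminal stock prices: S_uuu = 153.8, S_uud = 70.98, S_udd = 32.76, S_ddd = 15.12
Terminal payoffs (K − S): max(-77.79, 0) = 0, max(5.02, 0) = 5.02, max(43.24, 0) = 43.24, max(60.88, 0) = 60.88
Node uu (S = 118.3): V_uu = 1/1.08·[0.6857·0.0000 + 0.3143·5.0200] = 1.4608
Node ud (S = 54.6): V_ud = 1/1.08·[0.6857·5.0200 + 0.3143·43.2400] = 15.7704
Node dd (S = 25.2): V_dd = 1/1.08·[0.6857·43.2400 + 0.3143·60.8800] = 45.1704
Node u (S = 91): V_u = 1/1.08·[0.6857·1.4608 + 0.3143·15.7704] = 5.5168
Node d (S = 42): V_d = 1/1.08·[0.6857·15.7704 + 0.3143·45.1704] = 23.1578
Node 0 (S = 70): V_0 = 1/1.08·[0.6857·5.5168 + 0.3143·23.1578] = 10.2417

$10.24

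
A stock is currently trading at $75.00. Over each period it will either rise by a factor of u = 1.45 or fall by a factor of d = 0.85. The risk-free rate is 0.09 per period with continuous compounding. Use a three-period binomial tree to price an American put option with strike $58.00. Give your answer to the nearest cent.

Risk-neutral probability p = (e^0.09 − 0.85)/(1.45 − 0.85) = 0.2442/0.6000 = 0.4070
Terminal stock prices: S_uuu = 228.6, S_uud = 134, S_udd = 78.57, S_ddd = 46.06
Terminal payoffs (K − S): max(-170.6, 0) = 0, max(-76.03, 0) = 0, max(-20.57, 0) = 0, max(11.94, 0) = 11.94
Node uu (S = 157.7): continuation = e^(−0.09)·[0.4070·0.0000 + 0.5930·0.0000] = 0.0000; exercise value = 0.0000 ≤ continuation, so V_uu = 0.0000
Node ud (S = 92.44): continuation = e^(−0.09)·[0.4070·0.0000 + 0.5930·0.0000] = 0.0000; exercise value = 0.0000 ≤ continuation, so V_ud = 0.0000
Node dd (S = 54.19): continuation = e^(−0.09)·[0.4070·0.0000 + 0.5930·11.9406] = 6.4718; exercise value = 3.8125 ≤ continuation, so V_dd = 6.4718
Node u (S = 108.8): continuation = e^(−0.09)·[0.4070·0.0000 + 0.5930·0.0000] = 0.0000; exercise value = 0.0000 ≤ continuation, so V_u = 0.0000
Node d (S = 63.75): continuation = e^(−0.09)·[0.4070·0.0000 + 0.5930·6.4718] = 3.5077; exercise value = 0.0000 ≤ continuation, so V_d = 3.5077
Node 0 (S = 75): continuation = e^(−0.09)·[0.4070·0.0000 + 0.5930·3.5077] = 1.9012; exercise value = 0.0000 ≤ continuation, so V_0 = 1.9012

$1.90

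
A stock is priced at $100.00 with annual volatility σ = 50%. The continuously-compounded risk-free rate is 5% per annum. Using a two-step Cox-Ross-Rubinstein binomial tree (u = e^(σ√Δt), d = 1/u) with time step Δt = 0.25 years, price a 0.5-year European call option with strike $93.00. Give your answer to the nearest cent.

CRR parameters: u = e^(σ√Δt) = e^(0.5·√0.25) = 1.2840, d = 1/u = 0.7788
Per-period rate: rΔt = 0.05·0.25 = 0.0125, so R = e^0.0125 = 1.0126
Risk-neutral probability p = (e^0.0125 − 0.7788)/(1.2840 − 0.7788) = 0.2338/0.5052 = 0.4627
Terminal stock prices: S_uu = 164.9, S_ud = 100, S_dd = 60.65
Terminal payoffs (S − K): max(71.87, 0) = 71.87, max(7, 0) = 7, max(-32.35, 0) = 0
Node u (S = 128.4): V_u = e^(−0.0125)·[0.4627·71.8721 + 0.5373·7.0000] = 36.5578
Node d (S = 77.88): V_d = e^(−0.0125)·[0.4627·7.0000 + 0.5373·0.0000] = 3.1988
Node 0 (S = 100): V_0 = e^(−0.0125)·[0.4627·36.5578 + 0.5373·3.1988] = 18.4032

$18.40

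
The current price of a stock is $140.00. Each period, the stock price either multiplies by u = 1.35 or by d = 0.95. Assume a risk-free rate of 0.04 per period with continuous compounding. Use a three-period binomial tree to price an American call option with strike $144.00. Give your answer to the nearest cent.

$22.10

Risk-neutral probability p = (e^0.04 − 0.95)/(1.35 − 0.95) = 0.0908/0.4000 = 0.2270
Terminal stock prices: S_uuu = 344.5, S_uud = 242.4, S_udd = 170.6, S_ddd = 120
Terminal payoffs (S − K): max(200.5, 0) = 200.5, max(98.39, 0) = 98.39, max(26.57, 0) = 26.57, max(-23.97, 0) = 0
Node uu (S = 255.2): continuation = e^(−0.04)·[0.2270·200.4525 + 0.7730·98.3925] = 116.7963; exercise value = 111.1500 ≤ continuation, so V_uu = 116.7963
Node ud (S = 179.5): continuation = e^(−0.04)·[0.2270·98.3925 + 0.7730·26.5725] = 41.1963; exercise value = 35.5500 ≤ continuation, so V_ud = 41.1963
Node dd (S = 126.3): continuation = e^(−0.04)·[0.2270·26.5725 + 0.7730·0.0000] = 5.7961; exercise value = 0.0000 ≤ continuation, so V_dd = 5.7961
Node u (S = 189): continuation = e^(−0.04)·[0.2270·116.7963 + 0.7730·41.1963] = 56.0712; exercise value = 45.0000 ≤ continuation, so V_u = 56.0712
Node d (S = 133): continuation = e^(−0.04)·[0.2270·41.1963 + 0.7730·5.7961] = 13.2905; exercise value = 0.0000 ≤ continuation, so V_d = 13.2905
Node 0 (S = 140): continuation = e^(−0.04)·[0.2270·56.0712 + 0.7730·13.2905] = 22.1009; exercise value = 0.0000 ≤ continuation, so V_0 = 22.1009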